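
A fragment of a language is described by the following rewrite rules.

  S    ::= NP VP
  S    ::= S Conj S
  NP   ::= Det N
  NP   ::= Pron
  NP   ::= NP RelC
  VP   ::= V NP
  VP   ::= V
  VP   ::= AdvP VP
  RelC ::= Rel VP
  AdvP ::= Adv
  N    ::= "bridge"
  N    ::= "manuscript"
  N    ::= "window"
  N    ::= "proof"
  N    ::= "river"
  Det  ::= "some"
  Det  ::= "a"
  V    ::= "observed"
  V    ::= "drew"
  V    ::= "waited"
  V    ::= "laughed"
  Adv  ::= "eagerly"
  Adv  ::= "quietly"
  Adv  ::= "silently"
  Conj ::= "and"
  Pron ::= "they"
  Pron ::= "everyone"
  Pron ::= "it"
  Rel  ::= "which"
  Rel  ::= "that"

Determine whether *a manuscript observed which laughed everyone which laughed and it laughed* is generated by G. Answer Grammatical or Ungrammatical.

For S → NP VP, the only prefix that parses as NP is 'a manuscript', but the remainder 'observed which laughed everyone which laughed and it laughed' is not a VP under these rules. The alternative S rule S → S Conj S likewise has no satisfying split.

Ungrammatical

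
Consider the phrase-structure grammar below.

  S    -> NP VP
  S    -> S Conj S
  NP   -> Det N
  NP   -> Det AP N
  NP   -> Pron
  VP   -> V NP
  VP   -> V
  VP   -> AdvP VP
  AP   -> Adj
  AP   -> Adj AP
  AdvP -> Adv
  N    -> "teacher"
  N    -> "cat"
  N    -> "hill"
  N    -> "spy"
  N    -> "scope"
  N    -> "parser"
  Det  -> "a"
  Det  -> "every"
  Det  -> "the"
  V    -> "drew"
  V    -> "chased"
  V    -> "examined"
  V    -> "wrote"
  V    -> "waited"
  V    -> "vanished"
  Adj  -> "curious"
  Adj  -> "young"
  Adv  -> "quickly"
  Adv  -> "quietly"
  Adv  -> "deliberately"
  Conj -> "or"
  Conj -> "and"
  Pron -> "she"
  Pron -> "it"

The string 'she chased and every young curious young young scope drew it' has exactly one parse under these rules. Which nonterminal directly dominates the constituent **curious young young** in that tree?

S
  S
    NP
      Pron: she
    VP
      V: chased
  Conj: and
  S
    NP
      Det: every
      AP
        Adj: young
        AP
          Adj: curious
          AP
            Adj: young
            AP
              Adj: young
      N: scope
    VP
      V: drew
      NP
        Pron: it
The span 'curious young young' is the AP node built by AP → Adj AP.
Its mother is the AP built by AP → Adj AP.

AP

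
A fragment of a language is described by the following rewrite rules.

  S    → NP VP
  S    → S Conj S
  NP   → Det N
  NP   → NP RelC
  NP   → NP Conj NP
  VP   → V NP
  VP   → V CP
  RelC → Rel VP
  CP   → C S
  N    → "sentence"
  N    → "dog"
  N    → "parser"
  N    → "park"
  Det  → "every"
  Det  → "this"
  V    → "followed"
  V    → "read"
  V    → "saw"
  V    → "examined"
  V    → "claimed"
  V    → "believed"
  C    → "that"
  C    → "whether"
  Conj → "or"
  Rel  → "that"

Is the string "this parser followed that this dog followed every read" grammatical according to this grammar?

Ungrammatical

A Det word can never sit immediately before a V word in any string this grammar generates, so the substring 'every read' rules out a derivation.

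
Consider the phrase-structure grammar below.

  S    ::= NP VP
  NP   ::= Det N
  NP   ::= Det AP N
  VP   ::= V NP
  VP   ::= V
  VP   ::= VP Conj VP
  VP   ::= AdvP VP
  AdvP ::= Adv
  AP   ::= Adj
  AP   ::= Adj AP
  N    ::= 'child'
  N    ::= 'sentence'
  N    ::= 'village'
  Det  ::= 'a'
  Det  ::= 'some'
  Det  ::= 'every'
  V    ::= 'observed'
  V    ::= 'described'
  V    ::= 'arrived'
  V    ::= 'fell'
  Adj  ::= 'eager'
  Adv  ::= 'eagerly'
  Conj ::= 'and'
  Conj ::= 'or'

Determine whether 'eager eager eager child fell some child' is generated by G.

For S → NP VP, no prefix of the string parses as an NP.

Ungrammatical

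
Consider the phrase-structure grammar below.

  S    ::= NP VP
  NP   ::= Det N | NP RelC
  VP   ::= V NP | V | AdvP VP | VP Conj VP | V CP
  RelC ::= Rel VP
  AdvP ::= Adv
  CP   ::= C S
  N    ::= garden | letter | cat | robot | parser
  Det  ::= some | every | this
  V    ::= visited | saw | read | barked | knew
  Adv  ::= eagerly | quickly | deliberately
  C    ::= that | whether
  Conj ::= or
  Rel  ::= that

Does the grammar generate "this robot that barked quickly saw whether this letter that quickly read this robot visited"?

Grammatical

S
  NP
    NP
      Det: this
      N: robot
    RelC
      Rel: that
      VP
        V: barked
  VP
    AdvP
      Adv: quickly
    VP
      V: saw
      CP
        C: whether
        S
          NP
            NP
              Det: this
              N: letter
            RelC
              Rel: that
              VP
                AdvP
                  Adv: quickly
                VP
                  V: read
                  NP
                    Det: this
                    N: robot
          VP
            V: visited
Each bracket corresponds to one application of a listed rule, so the string is derivable from S.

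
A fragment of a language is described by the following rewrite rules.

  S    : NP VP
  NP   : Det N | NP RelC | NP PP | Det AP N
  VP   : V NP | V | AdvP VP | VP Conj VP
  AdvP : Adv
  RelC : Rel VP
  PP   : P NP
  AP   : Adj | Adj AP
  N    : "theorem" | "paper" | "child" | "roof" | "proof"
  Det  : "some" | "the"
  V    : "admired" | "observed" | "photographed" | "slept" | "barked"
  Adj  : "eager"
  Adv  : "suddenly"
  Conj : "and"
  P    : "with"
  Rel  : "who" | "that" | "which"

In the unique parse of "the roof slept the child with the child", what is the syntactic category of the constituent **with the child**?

PP

[S [NP [Det the] [N roof]] [VP [V slept] [NP [NP [Det the] [N child]] [PP [P with] [NP [Det the] [N child]]]]]]
The span 'with the child' is the PP node built by PP → P NP.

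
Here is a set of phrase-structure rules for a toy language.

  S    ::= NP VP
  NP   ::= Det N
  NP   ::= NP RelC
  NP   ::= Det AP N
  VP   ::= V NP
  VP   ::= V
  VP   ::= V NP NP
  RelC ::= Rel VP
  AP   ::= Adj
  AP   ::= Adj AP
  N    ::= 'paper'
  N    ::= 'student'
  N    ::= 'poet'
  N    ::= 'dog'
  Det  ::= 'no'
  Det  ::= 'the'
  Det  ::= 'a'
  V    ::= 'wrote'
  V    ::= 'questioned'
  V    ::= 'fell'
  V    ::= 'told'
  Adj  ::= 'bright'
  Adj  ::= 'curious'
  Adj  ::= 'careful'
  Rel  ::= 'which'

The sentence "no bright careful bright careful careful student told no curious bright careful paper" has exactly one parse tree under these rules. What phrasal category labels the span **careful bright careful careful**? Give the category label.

[S [NP [Det no] [AP [Adj bright] [AP [Adj careful] [AP [Adj bright] [AP [Adj careful] [AP [Adj careful]]]]]] [N student]] [VP [V told] [NP [Det no] [AP [Adj curious] [AP [Adj bright] [AP [Adj careful]]]] [N paper]]]]
The span 'careful bright careful careful' is the AP node built by AP → Adj AP.

AP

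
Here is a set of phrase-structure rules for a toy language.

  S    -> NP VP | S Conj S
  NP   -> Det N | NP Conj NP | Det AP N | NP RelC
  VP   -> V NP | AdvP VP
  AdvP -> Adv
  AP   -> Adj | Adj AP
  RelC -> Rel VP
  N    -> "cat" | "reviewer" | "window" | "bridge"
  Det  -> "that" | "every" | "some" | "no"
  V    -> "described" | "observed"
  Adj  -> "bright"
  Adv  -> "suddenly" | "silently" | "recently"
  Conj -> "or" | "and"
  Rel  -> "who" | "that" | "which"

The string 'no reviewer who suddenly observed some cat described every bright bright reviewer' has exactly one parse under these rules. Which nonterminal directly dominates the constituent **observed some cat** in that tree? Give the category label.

[S [NP [NP [Det no] [N reviewer]] [RelC [Rel who] [VP [AdvP [Adv suddenly]] [VP [V observed] [NP [Det some] [N cat]]]]]] [VP [V described] [NP [Det every] [AP [Adj bright] [AP [Adj bright]]] [N reviewer]]]]
The span 'observed some cat' is the VP node built by VP → V NP.
Its mother is the VP built by VP → AdvP VP.

VP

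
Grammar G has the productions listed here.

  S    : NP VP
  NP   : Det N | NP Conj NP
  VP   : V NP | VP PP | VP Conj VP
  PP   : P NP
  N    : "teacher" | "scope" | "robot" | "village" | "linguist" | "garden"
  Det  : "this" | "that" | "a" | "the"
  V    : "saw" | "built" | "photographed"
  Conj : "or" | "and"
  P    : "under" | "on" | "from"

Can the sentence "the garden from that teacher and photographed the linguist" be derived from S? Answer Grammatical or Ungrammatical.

For S → NP VP, the only prefix that parses as NP is 'the garden', but the remainder 'from that teacher and photographed the linguist' is not a VP under these rules.

Ungrammatical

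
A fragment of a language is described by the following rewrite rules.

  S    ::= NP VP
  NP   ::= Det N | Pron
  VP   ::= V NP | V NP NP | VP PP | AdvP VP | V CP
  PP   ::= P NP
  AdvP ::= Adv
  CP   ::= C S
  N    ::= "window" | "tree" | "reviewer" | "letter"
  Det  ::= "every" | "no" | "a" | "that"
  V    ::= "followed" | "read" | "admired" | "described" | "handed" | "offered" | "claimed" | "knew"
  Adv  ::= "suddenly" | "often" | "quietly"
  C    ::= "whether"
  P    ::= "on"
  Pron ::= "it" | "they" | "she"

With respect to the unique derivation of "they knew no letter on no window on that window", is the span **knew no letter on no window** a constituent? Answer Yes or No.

[S [NP [Pron they]] [VP [VP [VP [V knew] [NP [Det no] [N letter]]] [PP [P on] [NP [Det no] [N window]]]] [PP [P on] [NP [Det that] [N window]]]]]
The words 'knew no letter on no window' are exhaustively dominated by a single VP node (built by VP → VP PP), so they form a constituent.

Yes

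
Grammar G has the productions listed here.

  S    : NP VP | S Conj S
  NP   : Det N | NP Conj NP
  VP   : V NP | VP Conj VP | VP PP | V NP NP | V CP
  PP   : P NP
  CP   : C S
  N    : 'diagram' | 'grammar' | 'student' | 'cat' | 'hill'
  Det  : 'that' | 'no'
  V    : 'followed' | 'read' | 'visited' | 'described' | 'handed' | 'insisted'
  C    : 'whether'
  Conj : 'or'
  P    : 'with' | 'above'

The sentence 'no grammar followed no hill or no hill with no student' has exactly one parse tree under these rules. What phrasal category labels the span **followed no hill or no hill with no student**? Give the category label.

VP

[S [NP [Det no] [N grammar]] [VP [VP [V followed] [NP [NP [Det no] [N hill]] [Conj or] [NP [Det no] [N hill]]]] [PP [P with] [NP [Det no] [N student]]]]]
The span 'followed no hill or no hill with no student' is the VP node built by VP → VP PP.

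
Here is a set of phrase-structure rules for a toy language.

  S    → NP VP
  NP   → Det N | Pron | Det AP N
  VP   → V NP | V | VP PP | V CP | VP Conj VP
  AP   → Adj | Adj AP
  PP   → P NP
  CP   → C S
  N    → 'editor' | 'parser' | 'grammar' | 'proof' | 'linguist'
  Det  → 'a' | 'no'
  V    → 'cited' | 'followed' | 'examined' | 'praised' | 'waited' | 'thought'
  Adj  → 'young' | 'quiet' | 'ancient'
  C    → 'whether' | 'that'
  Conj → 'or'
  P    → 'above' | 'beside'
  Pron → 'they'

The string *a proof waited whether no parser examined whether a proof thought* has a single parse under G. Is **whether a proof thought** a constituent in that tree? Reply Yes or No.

[S [NP [Det a] [N proof]] [VP [V waited] [CP [C whether] [S [NP [Det no] [N parser]] [VP [V examined] [CP [C whether] [S [NP [Det a] [N proof]] [VP [V thought]]]]]]]]]
The words 'whether a proof thought' are exhaustively dominated by a single CP node (built by CP → C S), so they form a constituent.

Yes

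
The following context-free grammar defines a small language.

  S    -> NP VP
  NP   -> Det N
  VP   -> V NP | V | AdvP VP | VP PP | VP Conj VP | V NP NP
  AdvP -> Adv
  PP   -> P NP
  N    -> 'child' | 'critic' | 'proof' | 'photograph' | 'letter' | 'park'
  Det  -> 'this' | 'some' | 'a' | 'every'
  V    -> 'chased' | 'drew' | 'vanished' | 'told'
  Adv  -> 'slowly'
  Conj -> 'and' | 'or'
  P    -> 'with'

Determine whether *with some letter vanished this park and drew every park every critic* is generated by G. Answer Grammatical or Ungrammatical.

Ungrammatical

For S → NP VP, no prefix of the string parses as an NP.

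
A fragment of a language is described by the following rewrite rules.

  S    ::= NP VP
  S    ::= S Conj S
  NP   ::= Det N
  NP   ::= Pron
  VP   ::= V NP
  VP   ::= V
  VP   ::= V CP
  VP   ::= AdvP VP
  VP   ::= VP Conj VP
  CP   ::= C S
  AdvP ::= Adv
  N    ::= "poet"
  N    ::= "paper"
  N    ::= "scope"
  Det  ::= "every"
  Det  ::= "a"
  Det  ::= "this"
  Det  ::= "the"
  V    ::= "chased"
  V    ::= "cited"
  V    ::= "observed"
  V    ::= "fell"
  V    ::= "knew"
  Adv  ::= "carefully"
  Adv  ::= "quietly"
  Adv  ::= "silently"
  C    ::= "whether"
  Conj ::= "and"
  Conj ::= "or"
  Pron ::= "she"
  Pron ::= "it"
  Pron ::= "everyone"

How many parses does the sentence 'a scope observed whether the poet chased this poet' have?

[S [NP [Det a] [N scope]] [VP [V observed] [CP [C whether] [S [NP [Det the] [N poet]] [VP [V chased] [NP [Det this] [N poet]]]]]]]
No rule offers an alternative attachment or grouping for any span, so this is the only derivation.

1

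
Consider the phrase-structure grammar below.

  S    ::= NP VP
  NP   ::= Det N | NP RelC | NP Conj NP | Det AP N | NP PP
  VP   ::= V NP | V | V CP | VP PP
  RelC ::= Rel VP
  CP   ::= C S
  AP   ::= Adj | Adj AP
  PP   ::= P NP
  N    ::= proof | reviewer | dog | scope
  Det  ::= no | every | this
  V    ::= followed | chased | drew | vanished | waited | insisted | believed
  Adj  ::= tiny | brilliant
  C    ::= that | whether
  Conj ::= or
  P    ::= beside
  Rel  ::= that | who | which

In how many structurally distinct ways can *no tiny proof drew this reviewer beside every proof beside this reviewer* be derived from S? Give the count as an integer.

Two of the 5 distinct bracketings:
[S [NP [Det no] [AP [Adj tiny]] [N proof]] [VP [V drew] [NP [NP [Det this] [N reviewer]] [PP [P beside] [NP [NP [Det every] [N proof]] [PP [P beside] [NP [Det this] [N reviewer]]]]]]]]
[S [NP [Det no] [AP [Adj tiny]] [N proof]] [VP [V drew] [NP [NP [NP [Det this] [N reviewer]] [PP [P beside] [NP [Det every] [N proof]]]] [PP [P beside] [NP [Det this] [N reviewer]]]]]]
The trees differ in how a recursive rule is bracketed over the same span.

5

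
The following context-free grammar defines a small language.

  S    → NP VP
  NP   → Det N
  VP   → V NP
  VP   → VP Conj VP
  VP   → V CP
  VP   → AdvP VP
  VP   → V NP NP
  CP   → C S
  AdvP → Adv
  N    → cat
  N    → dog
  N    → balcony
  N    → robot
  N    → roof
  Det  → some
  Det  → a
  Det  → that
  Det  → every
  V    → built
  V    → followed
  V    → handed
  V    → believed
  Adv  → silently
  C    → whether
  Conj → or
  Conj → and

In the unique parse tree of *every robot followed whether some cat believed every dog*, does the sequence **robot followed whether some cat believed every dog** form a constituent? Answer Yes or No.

[S [NP [Det every] [N robot]] [VP [V followed] [CP [C whether] [S [NP [Det some] [N cat]] [VP [V believed] [NP [Det every] [N dog]]]]]]]
The smallest constituent containing 'robot followed whether some cat believed every dog' is the S spanning 'every robot followed whether some cat believed every dog'; no single node in the tree dominates exactly the given words.

No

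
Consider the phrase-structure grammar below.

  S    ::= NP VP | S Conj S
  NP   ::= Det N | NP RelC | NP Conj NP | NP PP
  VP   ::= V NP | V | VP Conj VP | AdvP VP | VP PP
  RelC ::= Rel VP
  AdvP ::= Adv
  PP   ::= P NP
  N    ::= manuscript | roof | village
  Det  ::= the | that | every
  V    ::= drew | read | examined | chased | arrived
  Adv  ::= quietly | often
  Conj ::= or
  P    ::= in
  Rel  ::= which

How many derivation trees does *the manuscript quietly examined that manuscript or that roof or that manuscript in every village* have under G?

9

Two of the 9 distinct bracketings:
[S [NP [Det the] [N manuscript]] [VP [AdvP [Adv quietly]] [VP [V examined] [NP [NP [Det that] [N manuscript]] [Conj or] [NP [NP [Det that] [N roof]] [Conj or] [NP [NP [Det that] [N manuscript]] [PP [P in] [NP [Det every] [N village]]]]]]]]]
[S [NP [Det the] [N manuscript]] [VP [AdvP [Adv quietly]] [VP [V examined] [NP [NP [Det that] [N manuscript]] [Conj or] [NP [NP [NP [Det that] [N roof]] [Conj or] [NP [Det that] [N manuscript]]] [PP [P in] [NP [Det every] [N village]]]]]]]]
The trees differ in how a recursive rule is bracketed over the same span.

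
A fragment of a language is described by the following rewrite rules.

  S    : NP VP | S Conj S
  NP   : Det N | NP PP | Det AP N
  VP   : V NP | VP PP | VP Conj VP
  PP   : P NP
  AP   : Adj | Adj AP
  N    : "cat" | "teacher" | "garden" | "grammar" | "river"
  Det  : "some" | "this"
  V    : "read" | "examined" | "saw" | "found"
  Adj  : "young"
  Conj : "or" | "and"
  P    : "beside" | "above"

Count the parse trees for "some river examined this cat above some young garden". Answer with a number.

The two bracketings:
[S [NP [Det some] [N river]] [VP [V examined] [NP [NP [Det this] [N cat]] [PP [P above] [NP [Det some] [AP [Adj young]] [N garden]]]]]]
[S [NP [Det some] [N river]] [VP [VP [V examined] [NP [Det this] [N cat]]] [PP [P above] [NP [Det some] [AP [Adj young]] [N garden]]]]]
The difference turns on whether NP → NP PP is used at the relevant span, versus an alternative expansion of NP.

2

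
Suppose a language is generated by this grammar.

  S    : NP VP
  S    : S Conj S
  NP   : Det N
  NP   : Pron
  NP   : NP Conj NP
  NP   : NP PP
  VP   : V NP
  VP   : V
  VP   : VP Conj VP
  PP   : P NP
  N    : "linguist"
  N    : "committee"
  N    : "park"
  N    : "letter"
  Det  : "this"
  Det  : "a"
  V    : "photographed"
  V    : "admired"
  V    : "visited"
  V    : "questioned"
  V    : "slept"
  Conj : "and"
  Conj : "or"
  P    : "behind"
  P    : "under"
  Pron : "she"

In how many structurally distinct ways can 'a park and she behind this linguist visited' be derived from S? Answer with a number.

2

The two bracketings:
[S [NP [NP [Det a] [N park]] [Conj and] [NP [NP [Pron she]] [PP [P behind] [NP [Det this] [N linguist]]]]] [VP [V visited]]]
[S [NP [NP [NP [Det a] [N park]] [Conj and] [NP [Pron she]]] [PP [P behind] [NP [Det this] [N linguist]]]] [VP [V visited]]]
The trees differ in how a recursive rule is bracketed over the same span.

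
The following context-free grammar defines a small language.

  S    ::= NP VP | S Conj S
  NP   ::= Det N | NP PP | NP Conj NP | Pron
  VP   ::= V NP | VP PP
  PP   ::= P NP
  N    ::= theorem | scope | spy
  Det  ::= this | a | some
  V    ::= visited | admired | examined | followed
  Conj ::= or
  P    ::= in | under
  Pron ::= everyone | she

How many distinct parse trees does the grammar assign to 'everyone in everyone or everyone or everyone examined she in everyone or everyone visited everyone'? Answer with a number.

Two of the 10 distinct bracketings:
[S [S [NP [NP [Pron everyone]] [PP [P in] [NP [NP [Pron everyone]] [Conj or] [NP [NP [Pron everyone]] [Conj or] [NP [Pron everyone]]]]]] [VP [V examined] [NP [NP [Pron she]] [PP [P in] [NP [Pron everyone]]]]]] [Conj or] [S [NP [Pron everyone]] [VP [V visited] [NP [Pron everyone]]]]]
[S [S [NP [NP [Pron everyone]] [PP [P in] [NP [NP [Pron everyone]] [Conj or] [NP [NP [Pron everyone]] [Conj or] [NP [Pron everyone]]]]]] [VP [VP [V examined] [NP [Pron she]]] [PP [P in] [NP [Pron everyone]]]]] [Conj or] [S [NP [Pron everyone]] [VP [V visited] [NP [Pron everyone]]]]]
The difference turns on whether VP → VP PP is used at the relevant span, versus an alternative expansion of VP.

10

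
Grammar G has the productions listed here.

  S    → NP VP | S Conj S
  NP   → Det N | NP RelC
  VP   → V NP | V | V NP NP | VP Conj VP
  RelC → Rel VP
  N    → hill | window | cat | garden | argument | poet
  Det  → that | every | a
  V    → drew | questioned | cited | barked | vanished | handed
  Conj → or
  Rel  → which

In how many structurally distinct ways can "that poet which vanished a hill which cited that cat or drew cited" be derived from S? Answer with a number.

Two of the 4 distinct bracketings:
[S [NP [NP [Det that] [N poet]] [RelC [Rel which] [VP [V vanished] [NP [NP [Det a] [N hill]] [RelC [Rel which] [VP [VP [V cited] [NP [Det that] [N cat]]] [Conj or] [VP [V drew]]]]]]]] [VP [V cited]]]
[S [NP [NP [Det that] [N poet]] [RelC [Rel which] [VP [VP [V vanished] [NP [NP [Det a] [N hill]] [RelC [Rel which] [VP [V cited] [NP [Det that] [N cat]]]]]] [Conj or] [VP [V drew]]]]] [VP [V cited]]]
The trees differ in how a recursive rule is bracketed over the same span.

4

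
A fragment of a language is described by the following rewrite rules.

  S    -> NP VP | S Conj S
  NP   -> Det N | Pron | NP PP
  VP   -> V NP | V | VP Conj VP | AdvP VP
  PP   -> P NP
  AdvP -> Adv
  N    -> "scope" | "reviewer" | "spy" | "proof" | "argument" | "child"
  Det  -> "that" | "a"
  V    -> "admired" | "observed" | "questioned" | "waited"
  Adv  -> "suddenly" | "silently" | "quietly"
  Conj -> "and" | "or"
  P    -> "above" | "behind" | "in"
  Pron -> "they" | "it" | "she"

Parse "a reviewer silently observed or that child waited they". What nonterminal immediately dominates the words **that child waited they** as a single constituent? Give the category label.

[S [S [NP [Det a] [N reviewer]] [VP [AdvP [Adv silently]] [VP [V observed]]]] [Conj or] [S [NP [Det that] [N child]] [VP [V waited] [NP [Pron they]]]]]
The span 'that child waited they' is the S node built by S → NP VP.

S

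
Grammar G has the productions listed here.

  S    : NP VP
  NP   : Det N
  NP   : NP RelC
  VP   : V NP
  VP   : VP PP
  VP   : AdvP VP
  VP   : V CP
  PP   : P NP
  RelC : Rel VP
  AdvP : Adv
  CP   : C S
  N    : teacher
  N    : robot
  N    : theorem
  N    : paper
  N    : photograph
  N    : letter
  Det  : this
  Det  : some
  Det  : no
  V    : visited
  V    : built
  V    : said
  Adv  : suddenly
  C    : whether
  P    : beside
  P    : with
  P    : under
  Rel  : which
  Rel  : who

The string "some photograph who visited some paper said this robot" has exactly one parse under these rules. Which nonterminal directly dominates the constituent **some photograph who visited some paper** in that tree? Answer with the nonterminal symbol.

S

S
  NP
    NP
      Det: some
      N: photograph
    RelC
      Rel: who
      VP
        V: visited
        NP
          Det: some
          N: paper
  VP
    V: said
    NP
      Det: this
      N: robot
The span 'some photograph who visited some paper' is the NP node built by NP → NP RelC.
Its mother is the S built by S → NP VP.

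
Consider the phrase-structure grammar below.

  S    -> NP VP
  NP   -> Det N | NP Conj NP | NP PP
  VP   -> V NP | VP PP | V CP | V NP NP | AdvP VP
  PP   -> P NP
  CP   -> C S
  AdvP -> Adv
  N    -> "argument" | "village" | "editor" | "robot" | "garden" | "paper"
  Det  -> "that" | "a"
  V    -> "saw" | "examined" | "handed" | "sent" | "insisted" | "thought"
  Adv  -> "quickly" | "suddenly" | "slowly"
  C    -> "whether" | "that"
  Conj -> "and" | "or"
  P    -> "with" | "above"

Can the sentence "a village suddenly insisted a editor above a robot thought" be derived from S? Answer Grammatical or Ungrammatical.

For S → NP VP, the only prefix that parses as NP is 'a village', but the remainder 'suddenly insisted a editor above a robot thought' is not a VP under these rules.

Ungrammatical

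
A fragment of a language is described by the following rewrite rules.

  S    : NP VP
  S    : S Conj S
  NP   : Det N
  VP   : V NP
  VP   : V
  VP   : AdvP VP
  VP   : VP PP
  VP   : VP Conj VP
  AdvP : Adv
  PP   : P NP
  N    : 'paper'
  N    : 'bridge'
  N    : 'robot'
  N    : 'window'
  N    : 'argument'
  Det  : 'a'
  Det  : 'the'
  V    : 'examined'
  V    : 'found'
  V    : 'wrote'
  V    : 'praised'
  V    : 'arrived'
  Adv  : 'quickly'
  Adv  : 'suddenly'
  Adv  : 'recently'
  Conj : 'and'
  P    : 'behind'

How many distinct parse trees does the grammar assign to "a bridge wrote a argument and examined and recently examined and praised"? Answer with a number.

7

Two of the 7 distinct bracketings:
[S [NP [Det a] [N bridge]] [VP [VP [V wrote] [NP [Det a] [N argument]]] [Conj and] [VP [VP [V examined]] [Conj and] [VP [AdvP [Adv recently]] [VP [VP [V examined]] [Conj and] [VP [V praised]]]]]]]
[S [NP [Det a] [N bridge]] [VP [VP [V wrote] [NP [Det a] [N argument]]] [Conj and] [VP [VP [V examined]] [Conj and] [VP [VP [AdvP [Adv recently]] [VP [V examined]]] [Conj and] [VP [V praised]]]]]]
The trees differ in how a recursive rule is bracketed over the same span.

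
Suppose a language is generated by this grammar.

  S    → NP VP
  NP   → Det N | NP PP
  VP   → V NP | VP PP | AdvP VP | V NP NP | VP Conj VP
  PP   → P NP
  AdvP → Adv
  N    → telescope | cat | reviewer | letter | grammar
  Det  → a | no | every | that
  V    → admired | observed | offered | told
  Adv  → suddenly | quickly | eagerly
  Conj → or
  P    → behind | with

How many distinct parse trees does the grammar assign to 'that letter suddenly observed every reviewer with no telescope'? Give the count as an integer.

Two of the 3 distinct bracketings:
[S [NP [Det that] [N letter]] [VP [VP [AdvP [Adv suddenly]] [VP [V observed] [NP [Det every] [N reviewer]]]] [PP [P with] [NP [Det no] [N telescope]]]]]
[S [NP [Det that] [N letter]] [VP [AdvP [Adv suddenly]] [VP [V observed] [NP [NP [Det every] [N reviewer]] [PP [P with] [NP [Det no] [N telescope]]]]]]]
The difference turns on whether NP → NP PP is used at the relevant span, versus an alternative expansion of NP.

3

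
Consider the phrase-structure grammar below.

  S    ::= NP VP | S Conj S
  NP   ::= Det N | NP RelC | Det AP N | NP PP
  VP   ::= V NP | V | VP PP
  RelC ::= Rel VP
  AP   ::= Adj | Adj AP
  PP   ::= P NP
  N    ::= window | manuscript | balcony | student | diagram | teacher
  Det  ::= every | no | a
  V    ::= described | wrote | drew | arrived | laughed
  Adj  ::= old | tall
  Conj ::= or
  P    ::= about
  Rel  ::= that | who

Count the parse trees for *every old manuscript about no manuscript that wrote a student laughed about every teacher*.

2

The two bracketings:
[S [NP [NP [NP [Det every] [AP [Adj old]] [N manuscript]] [PP [P about] [NP [Det no] [N manuscript]]]] [RelC [Rel that] [VP [V wrote] [NP [Det a] [N student]]]]] [VP [VP [V laughed]] [PP [P about] [NP [Det every] [N teacher]]]]]
[S [NP [NP [Det every] [AP [Adj old]] [N manuscript]] [PP [P about] [NP [NP [Det no] [N manuscript]] [RelC [Rel that] [VP [V wrote] [NP [Det a] [N student]]]]]]] [VP [VP [V laughed]] [PP [P about] [NP [Det every] [N teacher]]]]]
The trees differ in how a recursive rule is bracketed over the same span.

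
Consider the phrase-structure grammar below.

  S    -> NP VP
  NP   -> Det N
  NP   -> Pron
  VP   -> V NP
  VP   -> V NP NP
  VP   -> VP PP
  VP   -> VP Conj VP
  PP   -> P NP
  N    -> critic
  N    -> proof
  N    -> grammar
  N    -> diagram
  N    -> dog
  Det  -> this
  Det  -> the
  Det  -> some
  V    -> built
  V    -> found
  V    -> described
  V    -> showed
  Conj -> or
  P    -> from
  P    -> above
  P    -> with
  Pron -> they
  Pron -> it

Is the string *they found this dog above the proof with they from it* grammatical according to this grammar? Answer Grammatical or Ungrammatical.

S
  NP
    Pron: they
  VP
    VP
      VP
        VP
          V: found
          NP
            Det: this
            N: dog
        PP
          P: above
          NP
            Det: the
            N: proof
      PP
        P: with
        NP
          Pron: they
    PP
      P: from
      NP
        Pron: it
Each bracket corresponds to one application of a listed rule, so the string is derivable from S.

Grammatical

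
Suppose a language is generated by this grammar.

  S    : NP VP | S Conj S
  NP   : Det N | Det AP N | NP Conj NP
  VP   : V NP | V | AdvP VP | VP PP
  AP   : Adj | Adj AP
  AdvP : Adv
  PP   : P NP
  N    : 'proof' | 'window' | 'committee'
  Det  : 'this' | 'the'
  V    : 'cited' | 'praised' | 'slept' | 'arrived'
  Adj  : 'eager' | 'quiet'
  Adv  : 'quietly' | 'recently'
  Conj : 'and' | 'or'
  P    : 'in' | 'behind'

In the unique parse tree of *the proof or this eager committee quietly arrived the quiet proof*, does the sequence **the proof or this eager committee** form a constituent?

[S [NP [NP [Det the] [N proof]] [Conj or] [NP [Det this] [AP [Adj eager]] [N committee]]] [VP [AdvP [Adv quietly]] [VP [V arrived] [NP [Det the] [AP [Adj quiet]] [N proof]]]]]
The words 'the proof or this eager committee' are exhaustively dominated by a single NP node (built by NP → NP Conj NP), so they form a constituent.

Yes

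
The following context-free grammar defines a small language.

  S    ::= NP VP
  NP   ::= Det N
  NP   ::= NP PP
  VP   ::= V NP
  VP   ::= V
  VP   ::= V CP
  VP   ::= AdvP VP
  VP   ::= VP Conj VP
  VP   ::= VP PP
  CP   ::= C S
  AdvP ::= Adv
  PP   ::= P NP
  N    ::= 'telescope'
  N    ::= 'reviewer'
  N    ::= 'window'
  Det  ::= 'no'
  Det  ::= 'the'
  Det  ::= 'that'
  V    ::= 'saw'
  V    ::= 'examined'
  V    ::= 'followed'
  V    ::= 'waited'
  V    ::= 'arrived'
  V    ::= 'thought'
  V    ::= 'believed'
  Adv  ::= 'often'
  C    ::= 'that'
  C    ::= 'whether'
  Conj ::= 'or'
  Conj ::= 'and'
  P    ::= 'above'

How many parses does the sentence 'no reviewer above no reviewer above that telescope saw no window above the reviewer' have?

Two of the 4 distinct bracketings:
[S [NP [NP [Det no] [N reviewer]] [PP [P above] [NP [NP [Det no] [N reviewer]] [PP [P above] [NP [Det that] [N telescope]]]]]] [VP [V saw] [NP [NP [Det no] [N window]] [PP [P above] [NP [Det the] [N reviewer]]]]]]
[S [NP [NP [Det no] [N reviewer]] [PP [P above] [NP [NP [Det no] [N reviewer]] [PP [P above] [NP [Det that] [N telescope]]]]]] [VP [VP [V saw] [NP [Det no] [N window]]] [PP [P above] [NP [Det the] [N reviewer]]]]]
The difference turns on whether VP → VP PP is used at the relevant span, versus an alternative expansion of VP.

4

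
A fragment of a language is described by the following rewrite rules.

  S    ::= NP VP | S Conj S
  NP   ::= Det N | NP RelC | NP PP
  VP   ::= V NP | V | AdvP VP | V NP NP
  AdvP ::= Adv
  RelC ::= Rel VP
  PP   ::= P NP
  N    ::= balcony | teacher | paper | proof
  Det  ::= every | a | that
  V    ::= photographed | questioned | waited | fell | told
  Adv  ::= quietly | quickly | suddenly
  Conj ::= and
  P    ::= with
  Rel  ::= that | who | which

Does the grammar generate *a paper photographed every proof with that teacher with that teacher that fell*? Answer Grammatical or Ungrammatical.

S
  NP
    Det: a
    N: paper
  VP
    V: photographed
    NP
      NP
        NP
          Det: every
          N: proof
        PP
          P: with
          NP
            NP
              Det: that
              N: teacher
            PP
              P: with
              NP
                Det: that
                N: teacher
      RelC
        Rel: that
        VP
          V: fell
Each bracket corresponds to one application of a listed rule, so the string is derivable from S.

Grammatical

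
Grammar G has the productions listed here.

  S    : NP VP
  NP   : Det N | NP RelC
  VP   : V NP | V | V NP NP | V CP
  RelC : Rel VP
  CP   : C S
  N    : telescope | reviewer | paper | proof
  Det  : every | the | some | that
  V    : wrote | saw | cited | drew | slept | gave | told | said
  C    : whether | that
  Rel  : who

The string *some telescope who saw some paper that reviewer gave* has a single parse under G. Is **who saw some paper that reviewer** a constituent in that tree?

[S [NP [NP [Det some] [N telescope]] [RelC [Rel who] [VP [V saw] [NP [Det some] [N paper]] [NP [Det that] [N reviewer]]]]] [VP [V gave]]]
The words 'who saw some paper that reviewer' are exhaustively dominated by a single RelC node (built by RelC → Rel VP), so they form a constituent.

Yes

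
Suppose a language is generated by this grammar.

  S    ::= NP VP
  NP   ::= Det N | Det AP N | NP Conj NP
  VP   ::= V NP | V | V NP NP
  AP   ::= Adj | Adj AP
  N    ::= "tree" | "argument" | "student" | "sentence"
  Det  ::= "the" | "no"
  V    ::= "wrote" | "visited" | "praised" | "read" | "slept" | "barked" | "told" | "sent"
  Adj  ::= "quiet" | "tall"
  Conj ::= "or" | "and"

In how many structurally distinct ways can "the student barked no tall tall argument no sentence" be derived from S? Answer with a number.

1

[S [NP [Det the] [N student]] [VP [V barked] [NP [Det no] [AP [Adj tall] [AP [Adj tall]]] [N argument]] [NP [Det no] [N sentence]]]]
No rule offers an alternative attachment or grouping for any span, so this is the only derivation.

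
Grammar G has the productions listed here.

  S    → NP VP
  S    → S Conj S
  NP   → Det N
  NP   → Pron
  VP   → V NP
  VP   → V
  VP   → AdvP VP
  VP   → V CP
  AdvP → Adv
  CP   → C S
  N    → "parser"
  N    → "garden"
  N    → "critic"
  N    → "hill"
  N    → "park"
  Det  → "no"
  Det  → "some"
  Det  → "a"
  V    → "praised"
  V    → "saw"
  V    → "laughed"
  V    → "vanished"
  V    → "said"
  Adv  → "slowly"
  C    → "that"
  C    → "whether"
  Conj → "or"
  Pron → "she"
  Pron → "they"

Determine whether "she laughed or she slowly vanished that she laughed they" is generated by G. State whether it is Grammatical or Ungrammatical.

S
  S
    NP
      Pron: she
    VP
      V: laughed
  Conj: or
  S
    NP
      Pron: she
    VP
      AdvP
        Adv: slowly
      VP
        V: vanished
        CP
          C: that
          S
            NP
              Pron: she
            VP
              V: laughed
              NP
                Pron: they
Every word is introduced by a lexical rule and the phrasal rules combine the resulting categories into a single S.

Grammatical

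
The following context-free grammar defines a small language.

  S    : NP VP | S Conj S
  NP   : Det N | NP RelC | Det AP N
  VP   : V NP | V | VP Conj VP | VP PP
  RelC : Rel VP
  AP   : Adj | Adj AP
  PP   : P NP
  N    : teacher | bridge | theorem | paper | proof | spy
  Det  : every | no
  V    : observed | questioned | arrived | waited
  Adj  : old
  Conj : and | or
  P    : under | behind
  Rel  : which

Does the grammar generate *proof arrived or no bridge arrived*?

Ungrammatical

For S → NP VP, no prefix of the string parses as an NP. The alternative S rule S → S Conj S likewise has no satisfying split.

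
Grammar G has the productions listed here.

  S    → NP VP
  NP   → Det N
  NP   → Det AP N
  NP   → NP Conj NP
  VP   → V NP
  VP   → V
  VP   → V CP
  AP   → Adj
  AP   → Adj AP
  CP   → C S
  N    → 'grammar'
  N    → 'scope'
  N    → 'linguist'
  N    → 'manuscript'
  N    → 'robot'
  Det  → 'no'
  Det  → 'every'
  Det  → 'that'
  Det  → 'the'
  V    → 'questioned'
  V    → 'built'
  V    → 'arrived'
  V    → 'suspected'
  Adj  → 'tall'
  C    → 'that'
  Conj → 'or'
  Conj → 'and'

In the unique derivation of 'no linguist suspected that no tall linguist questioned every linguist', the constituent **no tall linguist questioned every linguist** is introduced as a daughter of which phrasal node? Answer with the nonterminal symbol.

CP

S
  NP
    Det: no
    N: linguist
  VP
    V: suspected
    CP
      C: that
      S
        NP
          Det: no
          AP
            Adj: tall
          N: linguist
        VP
          V: questioned
          NP
            Det: every
            N: linguist
The span 'no tall linguist questioned every linguist' is the S node built by S → NP VP.
Its mother is the CP built by CP → C S.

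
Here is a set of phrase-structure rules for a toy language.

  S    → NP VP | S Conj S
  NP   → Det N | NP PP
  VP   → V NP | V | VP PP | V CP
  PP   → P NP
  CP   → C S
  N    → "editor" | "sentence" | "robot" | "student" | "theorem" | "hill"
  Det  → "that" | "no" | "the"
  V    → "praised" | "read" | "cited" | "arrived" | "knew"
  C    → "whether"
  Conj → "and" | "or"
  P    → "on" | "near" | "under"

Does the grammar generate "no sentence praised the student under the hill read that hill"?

For S → NP VP, the only prefix that parses as NP is 'no sentence', but the remainder 'praised the student under the hill read that hill' is not a VP under these rules. The alternative S rule S → S Conj S likewise has no satisfying split.

Ungrammatical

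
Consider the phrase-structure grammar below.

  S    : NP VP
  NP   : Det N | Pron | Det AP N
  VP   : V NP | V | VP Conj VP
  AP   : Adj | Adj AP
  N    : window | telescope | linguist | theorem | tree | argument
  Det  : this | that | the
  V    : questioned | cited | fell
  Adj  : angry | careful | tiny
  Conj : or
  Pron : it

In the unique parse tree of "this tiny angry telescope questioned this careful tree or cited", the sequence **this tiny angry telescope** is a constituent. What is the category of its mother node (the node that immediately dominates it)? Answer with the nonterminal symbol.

S

S
  NP
    Det: this
    AP
      Adj: tiny
      AP
        Adj: angry
    N: telescope
  VP
    VP
      V: questioned
      NP
        Det: this
        AP
          Adj: careful
        N: tree
    Conj: or
    VP
      V: cited
The span 'this tiny angry telescope' is the NP node built by NP → Det AP N.
Its mother is the S built by S → NP VP.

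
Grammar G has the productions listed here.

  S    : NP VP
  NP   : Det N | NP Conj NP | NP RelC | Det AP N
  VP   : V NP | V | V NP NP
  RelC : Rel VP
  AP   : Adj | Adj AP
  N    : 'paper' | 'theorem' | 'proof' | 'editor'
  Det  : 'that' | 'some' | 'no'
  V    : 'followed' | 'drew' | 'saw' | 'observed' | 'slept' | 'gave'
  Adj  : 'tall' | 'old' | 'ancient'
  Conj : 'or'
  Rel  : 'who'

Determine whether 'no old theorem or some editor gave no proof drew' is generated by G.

Ungrammatical

For S → NP VP, every NP-prefix leaves a non-VP remainder: after 'no old theorem' the remainder is not a VP; after 'no old theorem or some editor' the remainder is not a VP.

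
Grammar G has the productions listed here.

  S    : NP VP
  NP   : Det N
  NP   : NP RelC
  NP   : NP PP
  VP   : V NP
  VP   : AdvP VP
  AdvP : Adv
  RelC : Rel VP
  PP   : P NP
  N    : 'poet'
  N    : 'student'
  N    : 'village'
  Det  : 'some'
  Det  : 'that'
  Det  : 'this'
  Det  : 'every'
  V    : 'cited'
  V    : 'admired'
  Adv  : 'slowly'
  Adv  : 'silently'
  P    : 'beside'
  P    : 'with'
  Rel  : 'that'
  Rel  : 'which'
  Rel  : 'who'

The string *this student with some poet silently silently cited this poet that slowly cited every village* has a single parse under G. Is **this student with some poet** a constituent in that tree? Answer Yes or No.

[S [NP [NP [Det this] [N student]] [PP [P with] [NP [Det some] [N poet]]]] [VP [AdvP [Adv silently]] [VP [AdvP [Adv silently]] [VP [V cited] [NP [NP [Det this] [N poet]] [RelC [Rel that] [VP [AdvP [Adv slowly]] [VP [V cited] [NP [Det every] [N village]]]]]]]]]]
The words 'this student with some poet' are exhaustively dominated by a single NP node (built by NP → NP PP), so they form a constituent.

Yes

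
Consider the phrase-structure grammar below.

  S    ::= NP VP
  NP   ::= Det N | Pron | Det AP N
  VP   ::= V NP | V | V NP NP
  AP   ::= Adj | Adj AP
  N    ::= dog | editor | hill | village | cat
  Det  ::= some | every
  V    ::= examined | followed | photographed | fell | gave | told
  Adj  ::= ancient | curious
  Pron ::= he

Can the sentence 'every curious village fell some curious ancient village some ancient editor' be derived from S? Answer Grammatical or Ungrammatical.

S
  NP
    Det: every
    AP
      Adj: curious
    N: village
  VP
    V: fell
    NP
      Det: some
      AP
        Adj: curious
        AP
          Adj: ancient
      N: village
    NP
      Det: some
      AP
        Adj: ancient
      N: editor
Each bracket corresponds to one application of a listed rule, so the string is derivable from S.

Grammatical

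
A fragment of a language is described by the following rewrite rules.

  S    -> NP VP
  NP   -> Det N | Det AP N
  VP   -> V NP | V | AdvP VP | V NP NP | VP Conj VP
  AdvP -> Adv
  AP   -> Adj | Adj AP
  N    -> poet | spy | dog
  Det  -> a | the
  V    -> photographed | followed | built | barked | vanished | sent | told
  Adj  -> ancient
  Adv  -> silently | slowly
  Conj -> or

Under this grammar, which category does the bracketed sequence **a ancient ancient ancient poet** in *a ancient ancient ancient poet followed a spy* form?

S
  NP
    Det: a
    AP
      Adj: ancient
      AP
        Adj: ancient
        AP
          Adj: ancient
    N: poet
  VP
    V: followed
    NP
      Det: a
      N: spy
The span 'a ancient ancient ancient poet' is the NP node built by NP → Det AP N.

NP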